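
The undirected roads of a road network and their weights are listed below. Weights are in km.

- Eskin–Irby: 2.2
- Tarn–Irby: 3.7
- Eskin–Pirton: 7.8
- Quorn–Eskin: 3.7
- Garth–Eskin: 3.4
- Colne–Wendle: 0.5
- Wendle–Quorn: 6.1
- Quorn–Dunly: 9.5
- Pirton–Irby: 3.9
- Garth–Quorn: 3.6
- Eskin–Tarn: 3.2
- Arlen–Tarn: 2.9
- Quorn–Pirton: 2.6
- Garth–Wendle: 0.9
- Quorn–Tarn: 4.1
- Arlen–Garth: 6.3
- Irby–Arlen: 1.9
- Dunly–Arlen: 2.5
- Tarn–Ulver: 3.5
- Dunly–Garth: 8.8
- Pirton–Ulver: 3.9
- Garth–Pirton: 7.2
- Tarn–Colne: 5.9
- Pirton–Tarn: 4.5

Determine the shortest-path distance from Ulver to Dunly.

8.9 km

Candidate routes:
Ulver - Tarn - Irby - Arlen - Dunly: 3.5+3.7+1.9+2.5 = 11.6
Ulver - Tarn - Eskin - Irby - Arlen - Dunly: 3.5+3.2+2.2+1.9+2.5 = 13.3
Ulver - Pirton - Irby - Arlen - Dunly: 3.9+3.9+1.9+2.5 = 12.2
Ulver - Tarn - Arlen - Dunly: 3.5+2.9+2.5 = 8.9
The minimum is 8.9 km via Ulver - Tarn - Arlen - Dunly.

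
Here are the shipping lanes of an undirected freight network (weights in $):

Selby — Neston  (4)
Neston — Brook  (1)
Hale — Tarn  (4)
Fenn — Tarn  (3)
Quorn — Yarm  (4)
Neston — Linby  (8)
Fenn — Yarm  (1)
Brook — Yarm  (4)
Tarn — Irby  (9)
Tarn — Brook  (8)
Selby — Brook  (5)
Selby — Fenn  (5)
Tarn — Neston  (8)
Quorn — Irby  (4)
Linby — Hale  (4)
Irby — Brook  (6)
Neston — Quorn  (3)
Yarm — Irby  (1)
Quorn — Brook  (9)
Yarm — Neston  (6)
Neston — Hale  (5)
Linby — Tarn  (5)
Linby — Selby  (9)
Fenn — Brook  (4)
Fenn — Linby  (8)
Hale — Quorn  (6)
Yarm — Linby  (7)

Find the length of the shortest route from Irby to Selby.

Running Dijkstra from Irby:
Irby: 0
Yarm: 1  (via Irby)
Fenn: 2  (via Yarm)
Quorn: 4  (via Irby)
Brook: 5  (via Yarm)
Tarn: 5  (via Fenn)
Neston: 6  (via Brook)
Selby: 7  (via Fenn)
Shortest route: Irby → Yarm → Fenn → Selby = $7.

$7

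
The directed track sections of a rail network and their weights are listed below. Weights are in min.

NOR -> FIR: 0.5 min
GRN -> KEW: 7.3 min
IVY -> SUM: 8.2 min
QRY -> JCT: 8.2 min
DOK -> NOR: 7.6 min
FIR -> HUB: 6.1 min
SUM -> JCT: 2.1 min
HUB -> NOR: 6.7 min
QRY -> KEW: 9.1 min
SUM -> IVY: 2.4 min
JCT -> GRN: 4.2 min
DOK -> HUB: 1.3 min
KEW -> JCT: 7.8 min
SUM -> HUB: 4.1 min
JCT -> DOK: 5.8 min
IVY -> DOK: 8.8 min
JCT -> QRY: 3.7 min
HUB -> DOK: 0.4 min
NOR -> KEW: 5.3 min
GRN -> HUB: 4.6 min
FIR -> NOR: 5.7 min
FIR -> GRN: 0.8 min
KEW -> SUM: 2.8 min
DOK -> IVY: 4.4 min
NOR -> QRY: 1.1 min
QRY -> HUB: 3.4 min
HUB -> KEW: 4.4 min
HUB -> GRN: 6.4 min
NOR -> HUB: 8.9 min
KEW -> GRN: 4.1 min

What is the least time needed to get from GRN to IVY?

9.4 min

Candidate routes:
GRN–HUB–DOK–IVY: 4.6+0.4+4.4 = 9.4
GRN–KEW–SUM–IVY: 7.3+2.8+2.4 = 12.5
GRN–HUB–KEW–SUM–IVY: 4.6+4.4+2.8+2.4 = 14.2
The minimum is 9.4 min via GRN–HUB–DOK–IVY.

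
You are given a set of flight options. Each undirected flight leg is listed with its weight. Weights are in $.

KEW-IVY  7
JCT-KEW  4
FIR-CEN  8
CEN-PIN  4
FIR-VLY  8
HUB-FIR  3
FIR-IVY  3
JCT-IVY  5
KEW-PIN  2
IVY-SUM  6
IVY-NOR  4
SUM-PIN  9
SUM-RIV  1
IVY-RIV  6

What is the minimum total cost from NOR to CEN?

Settle nodes by increasing distance from NOR:
NOR: 0
IVY: 4  (via NOR)
FIR: 7  (via IVY)
JCT: 9  (via IVY)
RIV: 10  (via IVY)
HUB: 10  (via FIR)
SUM: 10  (via IVY)
KEW: 11  (via IVY)
PIN: 13  (via KEW)
VLY: 15  (via FIR)
CEN: 15  (via FIR)
Shortest route: NOR → IVY → FIR → CEN = $15.

$15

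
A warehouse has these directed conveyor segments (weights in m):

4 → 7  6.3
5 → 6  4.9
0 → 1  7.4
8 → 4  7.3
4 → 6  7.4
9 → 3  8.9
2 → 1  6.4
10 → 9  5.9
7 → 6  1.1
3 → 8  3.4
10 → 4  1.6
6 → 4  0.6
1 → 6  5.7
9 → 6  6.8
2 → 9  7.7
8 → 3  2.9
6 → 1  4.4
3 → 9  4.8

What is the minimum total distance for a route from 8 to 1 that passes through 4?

19.1 m

Best 8 to 4: 8 → 4 costing 7.3
Best 4 to 1: 4 → 6 → 1 costing 11.8
Total via 4: 7.3 + 11.8 = 19.1 m.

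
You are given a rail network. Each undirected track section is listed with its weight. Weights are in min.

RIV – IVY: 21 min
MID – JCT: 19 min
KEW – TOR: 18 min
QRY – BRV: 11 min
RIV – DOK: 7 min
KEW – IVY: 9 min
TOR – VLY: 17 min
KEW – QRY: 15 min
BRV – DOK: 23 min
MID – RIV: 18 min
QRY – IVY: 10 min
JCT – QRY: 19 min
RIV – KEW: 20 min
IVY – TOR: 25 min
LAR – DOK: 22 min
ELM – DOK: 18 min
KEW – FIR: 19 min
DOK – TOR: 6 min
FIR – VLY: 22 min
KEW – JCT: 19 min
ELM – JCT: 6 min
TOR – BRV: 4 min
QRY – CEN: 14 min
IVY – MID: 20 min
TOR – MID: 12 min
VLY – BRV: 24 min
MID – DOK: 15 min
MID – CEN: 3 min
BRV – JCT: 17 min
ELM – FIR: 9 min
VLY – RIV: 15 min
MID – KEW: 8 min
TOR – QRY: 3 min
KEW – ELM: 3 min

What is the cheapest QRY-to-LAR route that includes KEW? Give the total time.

Shortest QRY→KEW: QRY–KEW = 15
Best KEW to LAR: KEW–ELM–DOK–LAR costing 43
Total via KEW: 15 + 43 = 58 min.

58 min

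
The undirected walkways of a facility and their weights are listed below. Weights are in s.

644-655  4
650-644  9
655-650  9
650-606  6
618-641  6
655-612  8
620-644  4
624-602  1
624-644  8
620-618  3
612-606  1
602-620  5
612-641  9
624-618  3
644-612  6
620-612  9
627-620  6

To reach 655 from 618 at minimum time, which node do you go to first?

Compare a few routes:
618 - 624 - 602 - 620 - 644 - 655: 3+1+5+4+4 = 17
618 - 620 - 644 - 655: 3+4+4 = 11
618 - 624 - 644 - 655: 3+8+4 = 15
Cheapest is 618 - 620 - 644 - 655 at 11 s.
So from 618 the first move is to 620.

620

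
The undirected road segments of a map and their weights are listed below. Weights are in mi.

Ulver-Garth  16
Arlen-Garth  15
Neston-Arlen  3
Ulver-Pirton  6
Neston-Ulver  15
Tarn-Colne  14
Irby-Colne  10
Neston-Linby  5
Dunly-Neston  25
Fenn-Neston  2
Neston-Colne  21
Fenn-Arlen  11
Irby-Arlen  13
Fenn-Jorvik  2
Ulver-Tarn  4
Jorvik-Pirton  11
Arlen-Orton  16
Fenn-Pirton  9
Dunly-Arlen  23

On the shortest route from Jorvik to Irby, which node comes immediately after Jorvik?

Fenn

Compare a few routes:
Jorvik - Fenn - Neston - Arlen - Irby: 2+2+3+13 = 20
Jorvik - Fenn - Arlen - Irby: 2+11+13 = 26
Jorvik - Fenn - Neston - Colne - Irby: 2+2+21+10 = 35
The minimum is 20 mi via Jorvik - Fenn - Neston - Arlen - Irby.
So from Jorvik the first move is to Fenn.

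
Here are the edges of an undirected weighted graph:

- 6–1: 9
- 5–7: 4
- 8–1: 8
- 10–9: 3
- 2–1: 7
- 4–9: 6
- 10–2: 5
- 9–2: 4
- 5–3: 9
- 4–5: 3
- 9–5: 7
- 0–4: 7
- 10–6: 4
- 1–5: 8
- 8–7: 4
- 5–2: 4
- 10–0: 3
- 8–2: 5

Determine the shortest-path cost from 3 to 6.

22

Enumerating some paths:
3 - 5 - 2 - 10 - 6: 9+4+5+4 = 22
3 - 5 - 9 - 10 - 6: 9+7+3+4 = 23
The minimum is 22 via 3 - 5 - 2 - 10 - 6.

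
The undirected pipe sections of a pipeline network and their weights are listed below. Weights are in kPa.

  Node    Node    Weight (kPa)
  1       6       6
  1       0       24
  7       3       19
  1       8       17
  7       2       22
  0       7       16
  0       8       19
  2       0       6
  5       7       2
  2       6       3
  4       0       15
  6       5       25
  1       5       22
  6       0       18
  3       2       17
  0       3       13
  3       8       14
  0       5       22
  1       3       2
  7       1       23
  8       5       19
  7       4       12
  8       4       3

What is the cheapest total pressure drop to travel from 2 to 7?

22 kPa

Candidate routes:
2 - 0 - 5 - 7: 6+22+2 = 30
2 - 7: 22 = 22
2 - 6 - 1 - 3 - 7: 3+6+2+19 = 30
Cheapest is 2 - 7 at 22 kPa.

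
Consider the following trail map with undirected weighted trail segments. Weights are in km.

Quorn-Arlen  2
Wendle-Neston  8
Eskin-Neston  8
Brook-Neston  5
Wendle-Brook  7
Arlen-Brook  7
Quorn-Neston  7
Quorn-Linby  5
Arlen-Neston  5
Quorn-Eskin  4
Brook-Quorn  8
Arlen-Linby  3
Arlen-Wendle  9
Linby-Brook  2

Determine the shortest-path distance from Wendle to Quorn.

Enumerating some paths:
Wendle → Brook → Linby → Quorn: 7+2+5 = 14
Wendle → Neston → Quorn: 8+7 = 15
Wendle → Brook → Linby → Arlen → Quorn: 7+2+3+2 = 14
Wendle → Arlen → Quorn: 9+2 = 11
The minimum is 11 km via Wendle → Arlen → Quorn.

11 km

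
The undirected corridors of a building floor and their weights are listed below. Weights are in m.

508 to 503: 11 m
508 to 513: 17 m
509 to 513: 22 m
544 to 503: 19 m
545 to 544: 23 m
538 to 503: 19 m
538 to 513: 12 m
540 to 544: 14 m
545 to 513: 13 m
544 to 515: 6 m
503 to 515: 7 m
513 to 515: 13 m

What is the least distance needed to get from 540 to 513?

33 m

Settle nodes by increasing distance from 540:
540: 0
544: 14  (via 540)
515: 20  (via 544)
503: 27  (via 515)
513: 33  (via 515)
Shortest route: 540–544–515–513 = 33 m.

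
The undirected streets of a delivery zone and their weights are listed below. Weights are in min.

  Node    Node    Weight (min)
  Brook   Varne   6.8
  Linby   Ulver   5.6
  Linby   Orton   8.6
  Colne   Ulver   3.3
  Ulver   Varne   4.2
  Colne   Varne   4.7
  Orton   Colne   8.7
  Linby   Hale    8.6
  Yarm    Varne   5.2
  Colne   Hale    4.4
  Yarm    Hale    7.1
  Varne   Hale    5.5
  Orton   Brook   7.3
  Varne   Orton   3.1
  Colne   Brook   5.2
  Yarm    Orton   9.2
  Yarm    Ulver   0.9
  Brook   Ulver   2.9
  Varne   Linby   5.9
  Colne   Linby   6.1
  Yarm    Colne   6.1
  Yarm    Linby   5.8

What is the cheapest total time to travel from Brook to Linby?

8.5 min

Candidate routes:
Brook → Ulver → Linby: 2.9+5.6 = 8.5
Brook → Ulver → Yarm → Linby: 2.9+0.9+5.8 = 9.6
Brook → Colne → Linby: 5.2+6.1 = 11.3
Cheapest is Brook → Ulver → Linby at 8.5 min.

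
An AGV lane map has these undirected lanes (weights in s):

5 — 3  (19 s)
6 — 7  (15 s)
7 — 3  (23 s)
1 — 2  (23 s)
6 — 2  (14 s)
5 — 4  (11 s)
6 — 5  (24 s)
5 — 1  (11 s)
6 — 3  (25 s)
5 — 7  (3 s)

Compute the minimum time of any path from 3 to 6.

25 s

Compare a few routes:
3 → 5 → 6: 19+24 = 43
3 → 7 → 6: 23+15 = 38
3 → 5 → 7 → 6: 19+3+15 = 37
3 → 6: 25 = 25
The minimum is 25 s via 3 → 6.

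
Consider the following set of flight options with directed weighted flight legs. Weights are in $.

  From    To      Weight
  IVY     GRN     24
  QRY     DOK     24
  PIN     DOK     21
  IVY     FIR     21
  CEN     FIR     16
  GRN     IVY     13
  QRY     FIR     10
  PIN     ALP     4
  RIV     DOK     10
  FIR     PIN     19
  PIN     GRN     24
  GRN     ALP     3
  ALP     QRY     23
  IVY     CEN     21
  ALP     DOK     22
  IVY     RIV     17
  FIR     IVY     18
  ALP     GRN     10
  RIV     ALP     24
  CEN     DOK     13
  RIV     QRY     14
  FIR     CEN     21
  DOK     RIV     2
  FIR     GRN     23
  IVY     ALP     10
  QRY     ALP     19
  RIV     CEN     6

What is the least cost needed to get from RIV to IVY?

$40

Enumerating some paths:
RIV → ALP → GRN → IVY: 24+10+13 = 47
RIV → QRY → ALP → GRN → IVY: 14+19+10+13 = 56
RIV → QRY → FIR → IVY: 14+10+18 = 42
RIV → CEN → FIR → IVY: 6+16+18 = 40
The minimum is $40 via RIV → CEN → FIR → IVY.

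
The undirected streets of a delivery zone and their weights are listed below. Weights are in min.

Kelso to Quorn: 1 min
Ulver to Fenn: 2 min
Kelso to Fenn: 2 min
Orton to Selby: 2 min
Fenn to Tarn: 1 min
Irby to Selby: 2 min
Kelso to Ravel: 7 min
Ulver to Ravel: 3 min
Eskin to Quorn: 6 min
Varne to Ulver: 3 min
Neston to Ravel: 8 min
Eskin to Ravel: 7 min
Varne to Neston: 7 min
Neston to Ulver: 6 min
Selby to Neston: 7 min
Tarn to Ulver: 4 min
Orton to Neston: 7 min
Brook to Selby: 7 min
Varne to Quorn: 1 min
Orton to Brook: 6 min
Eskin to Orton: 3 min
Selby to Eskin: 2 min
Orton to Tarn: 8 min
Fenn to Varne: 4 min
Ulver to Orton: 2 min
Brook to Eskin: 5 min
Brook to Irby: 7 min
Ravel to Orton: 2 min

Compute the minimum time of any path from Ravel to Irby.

6 min

Shortest distances from Ravel:
Ravel: 0
Orton: 2  (via Ravel)
Ulver: 3  (via Ravel)
Selby: 4  (via Orton)
Fenn: 5  (via Ulver)
Eskin: 5  (via Orton)
Irby: 6  (via Selby)
Shortest route: Ravel → Orton → Selby → Irby = 6 min.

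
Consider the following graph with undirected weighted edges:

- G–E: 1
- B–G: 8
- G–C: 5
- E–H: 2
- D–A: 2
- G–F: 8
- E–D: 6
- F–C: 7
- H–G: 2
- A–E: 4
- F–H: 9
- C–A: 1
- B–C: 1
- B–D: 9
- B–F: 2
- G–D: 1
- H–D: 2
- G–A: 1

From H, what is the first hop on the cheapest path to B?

Enumerating some paths:
H → G → A → C → B: 2+1+1+1 = 5
H → D → G → A → C → B: 2+1+1+1+1 = 6
H → E → G → A → C → B: 2+1+1+1+1 = 6
Cheapest is H → G → A → C → B at 5.
So from H the first move is to G.

G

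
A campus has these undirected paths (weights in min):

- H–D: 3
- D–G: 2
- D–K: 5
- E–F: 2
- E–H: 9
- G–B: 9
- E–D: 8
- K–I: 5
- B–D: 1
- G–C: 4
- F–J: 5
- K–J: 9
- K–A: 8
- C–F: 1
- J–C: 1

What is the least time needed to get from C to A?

Shortest distances from C:
C: 0
F: 1  (via C)
J: 1  (via C)
E: 3  (via F)
G: 4  (via C)
D: 6  (via G)
B: 7  (via D)
H: 9  (via D)
K: 10  (via J)
I: 15  (via K)
A: 18  (via K)
Shortest route: C → J → K → A = 18 min.

18 min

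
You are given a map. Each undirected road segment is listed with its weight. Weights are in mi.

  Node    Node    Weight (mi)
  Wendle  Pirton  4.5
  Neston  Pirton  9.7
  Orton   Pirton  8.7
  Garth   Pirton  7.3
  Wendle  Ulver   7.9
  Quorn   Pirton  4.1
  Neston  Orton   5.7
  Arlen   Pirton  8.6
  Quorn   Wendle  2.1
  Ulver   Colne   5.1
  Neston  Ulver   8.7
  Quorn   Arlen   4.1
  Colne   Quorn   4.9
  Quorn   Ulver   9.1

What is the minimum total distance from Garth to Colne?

16.3 mi

Enumerating some paths:
Garth - Pirton - Wendle - Ulver - Colne: 7.3+4.5+7.9+5.1 = 24.8
Garth - Pirton - Wendle - Quorn - Colne: 7.3+4.5+2.1+4.9 = 18.8
Garth - Pirton - Quorn - Colne: 7.3+4.1+4.9 = 16.3
Garth - Pirton - Arlen - Quorn - Colne: 7.3+8.6+4.1+4.9 = 24.9
The minimum is 16.3 mi via Garth - Pirton - Quorn - Colne.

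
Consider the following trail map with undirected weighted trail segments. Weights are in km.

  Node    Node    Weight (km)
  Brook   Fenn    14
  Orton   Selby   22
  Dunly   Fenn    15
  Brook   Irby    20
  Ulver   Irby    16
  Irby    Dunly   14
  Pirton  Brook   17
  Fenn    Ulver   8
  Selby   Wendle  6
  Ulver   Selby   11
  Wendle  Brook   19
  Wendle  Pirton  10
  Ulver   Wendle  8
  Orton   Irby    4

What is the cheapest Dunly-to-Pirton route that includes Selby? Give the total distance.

Shortest Dunly→Selby: Dunly → Fenn → Ulver → Selby = 34
Shortest Selby→Pirton: Selby → Wendle → Pirton = 16
Total via Selby: 34 + 16 = 50 km.

50 km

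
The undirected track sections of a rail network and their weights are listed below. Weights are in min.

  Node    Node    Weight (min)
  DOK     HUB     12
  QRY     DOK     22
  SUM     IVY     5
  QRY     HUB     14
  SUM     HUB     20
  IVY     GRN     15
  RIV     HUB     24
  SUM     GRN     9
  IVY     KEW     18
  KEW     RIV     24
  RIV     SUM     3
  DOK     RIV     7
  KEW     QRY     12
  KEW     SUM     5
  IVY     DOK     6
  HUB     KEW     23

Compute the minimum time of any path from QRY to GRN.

Candidate routes:
QRY - KEW - SUM - IVY - GRN: 12+5+5+15 = 37
QRY - DOK - IVY - SUM - GRN: 22+6+5+9 = 42
QRY - DOK - RIV - SUM - GRN: 22+7+3+9 = 41
QRY - KEW - SUM - GRN: 12+5+9 = 26
Cheapest is QRY - KEW - SUM - GRN at 26 min.

26 min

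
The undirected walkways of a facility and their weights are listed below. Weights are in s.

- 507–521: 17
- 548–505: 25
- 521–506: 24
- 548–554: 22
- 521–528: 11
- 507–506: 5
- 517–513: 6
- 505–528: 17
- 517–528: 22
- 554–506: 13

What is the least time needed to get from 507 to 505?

45 s

Running Dijkstra from 507:
507: 0
506: 5  (via 507)
521: 17  (via 507)
554: 18  (via 506)
528: 28  (via 521)
548: 40  (via 554)
505: 45  (via 528)
Shortest route: 507–521–528–505 = 45 s.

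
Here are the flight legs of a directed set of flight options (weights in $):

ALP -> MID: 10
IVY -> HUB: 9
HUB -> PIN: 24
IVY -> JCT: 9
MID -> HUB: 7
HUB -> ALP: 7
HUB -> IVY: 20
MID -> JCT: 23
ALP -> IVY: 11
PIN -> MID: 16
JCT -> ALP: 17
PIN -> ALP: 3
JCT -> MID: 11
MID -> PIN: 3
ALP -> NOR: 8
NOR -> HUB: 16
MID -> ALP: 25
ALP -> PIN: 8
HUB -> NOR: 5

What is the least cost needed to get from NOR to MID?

$33

Candidate routes:
NOR → HUB → ALP → PIN → MID: 16+7+8+16 = 47
NOR → HUB → ALP → MID: 16+7+10 = 33
Cheapest is NOR → HUB → ALP → MID at $33.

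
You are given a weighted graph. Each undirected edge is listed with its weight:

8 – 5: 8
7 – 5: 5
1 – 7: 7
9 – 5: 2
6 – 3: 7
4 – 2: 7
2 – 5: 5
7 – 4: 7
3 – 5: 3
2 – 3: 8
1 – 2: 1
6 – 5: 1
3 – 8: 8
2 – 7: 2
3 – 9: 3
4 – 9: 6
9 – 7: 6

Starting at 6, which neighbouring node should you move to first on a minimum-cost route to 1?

5

Enumerating some paths:
6–5–7–1: 1+5+7 = 13
6–5–2–1: 1+5+1 = 7
6–5–7–2–1: 1+5+2+1 = 9
6–5–9–7–2–1: 1+2+6+2+1 = 12
Cheapest is 6–5–2–1 at 7.
So from 6 the first move is to 5.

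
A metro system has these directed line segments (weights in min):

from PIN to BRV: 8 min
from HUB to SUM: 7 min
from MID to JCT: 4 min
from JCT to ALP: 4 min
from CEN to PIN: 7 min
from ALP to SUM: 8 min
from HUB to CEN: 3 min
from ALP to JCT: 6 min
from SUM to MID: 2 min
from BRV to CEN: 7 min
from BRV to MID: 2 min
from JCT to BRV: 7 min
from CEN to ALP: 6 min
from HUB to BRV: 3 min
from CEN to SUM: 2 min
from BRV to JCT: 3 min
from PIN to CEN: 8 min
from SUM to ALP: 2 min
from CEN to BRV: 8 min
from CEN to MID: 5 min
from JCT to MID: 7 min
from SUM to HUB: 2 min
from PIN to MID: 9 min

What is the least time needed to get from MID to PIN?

Compare a few routes:
MID - JCT - BRV - CEN - PIN: 4+7+7+7 = 25
MID - JCT - ALP - SUM - HUB - BRV - CEN - PIN: 4+4+8+2+3+7+7 = 35
MID - JCT - ALP - SUM - HUB - CEN - PIN: 4+4+8+2+3+7 = 28
Cheapest is MID - JCT - BRV - CEN - PIN at 25 min.

25 min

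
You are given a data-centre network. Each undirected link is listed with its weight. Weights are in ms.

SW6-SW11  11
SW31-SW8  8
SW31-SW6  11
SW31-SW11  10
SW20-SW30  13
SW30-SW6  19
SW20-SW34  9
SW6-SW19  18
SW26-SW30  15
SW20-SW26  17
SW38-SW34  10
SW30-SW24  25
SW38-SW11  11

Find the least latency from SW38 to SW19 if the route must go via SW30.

Best SW38 to SW30: SW38–SW34–SW20–SW30 costing 32
Shortest SW30→SW19: SW30–SW6–SW19 = 37
Total via SW30: 32 + 37 = 69 ms.

69 ms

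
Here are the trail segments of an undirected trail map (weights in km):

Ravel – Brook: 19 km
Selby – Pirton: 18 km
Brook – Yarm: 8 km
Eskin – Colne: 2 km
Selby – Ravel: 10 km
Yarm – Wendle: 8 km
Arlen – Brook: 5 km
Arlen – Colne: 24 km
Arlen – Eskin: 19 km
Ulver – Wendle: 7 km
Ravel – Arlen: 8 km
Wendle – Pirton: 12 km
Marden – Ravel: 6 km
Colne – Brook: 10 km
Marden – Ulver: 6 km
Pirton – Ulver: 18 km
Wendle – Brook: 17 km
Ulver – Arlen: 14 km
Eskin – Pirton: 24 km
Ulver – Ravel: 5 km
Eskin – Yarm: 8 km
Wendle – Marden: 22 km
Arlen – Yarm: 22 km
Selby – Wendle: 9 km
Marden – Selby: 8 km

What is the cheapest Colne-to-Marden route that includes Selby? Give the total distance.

Shortest Colne→Selby: Colne → Eskin → Yarm → Wendle → Selby = 27
Shortest Selby→Marden: Selby → Marden = 8
Total via Selby: 27 + 8 = 35 km.

35 km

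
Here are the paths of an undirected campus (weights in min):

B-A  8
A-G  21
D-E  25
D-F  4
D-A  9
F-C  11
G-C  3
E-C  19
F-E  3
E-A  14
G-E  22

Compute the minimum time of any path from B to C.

32 min

Candidate routes:
B - A - E - F - C: 8+14+3+11 = 36
B - A - E - C: 8+14+19 = 41
B - A - D - F - C: 8+9+4+11 = 32
Cheapest is B - A - D - F - C at 32 min.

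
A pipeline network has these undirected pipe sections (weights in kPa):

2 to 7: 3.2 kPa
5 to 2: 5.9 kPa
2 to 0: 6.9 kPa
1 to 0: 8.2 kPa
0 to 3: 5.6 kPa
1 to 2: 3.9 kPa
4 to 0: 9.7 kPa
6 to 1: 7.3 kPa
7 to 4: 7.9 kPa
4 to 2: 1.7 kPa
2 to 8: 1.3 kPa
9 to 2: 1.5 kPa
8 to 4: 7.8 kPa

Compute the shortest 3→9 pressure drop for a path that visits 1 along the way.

19.2 kPa

Best 3 to 1: 3 → 0 → 1 costing 13.8
Best 1 to 9: 1 → 2 → 9 costing 5.4
Total via 1: 13.8 + 5.4 = 19.2 kPa.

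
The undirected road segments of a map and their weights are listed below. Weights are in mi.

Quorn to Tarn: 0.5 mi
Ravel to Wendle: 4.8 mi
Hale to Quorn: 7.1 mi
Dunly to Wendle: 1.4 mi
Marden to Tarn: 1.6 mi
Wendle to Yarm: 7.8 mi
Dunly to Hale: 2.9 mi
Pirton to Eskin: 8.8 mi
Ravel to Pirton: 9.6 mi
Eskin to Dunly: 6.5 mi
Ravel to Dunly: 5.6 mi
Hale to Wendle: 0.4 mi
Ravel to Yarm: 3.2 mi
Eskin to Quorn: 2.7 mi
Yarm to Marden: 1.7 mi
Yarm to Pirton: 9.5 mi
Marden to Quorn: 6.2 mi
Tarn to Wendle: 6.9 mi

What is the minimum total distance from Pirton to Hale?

14.8 mi

Shortest distances from Pirton:
Pirton: 0
Eskin: 8.8  (via Pirton)
Yarm: 9.5  (via Pirton)
Ravel: 9.6  (via Pirton)
Marden: 11.2  (via Yarm)
Quorn: 11.5  (via Eskin)
Tarn: 12  (via Quorn)
Wendle: 14.4  (via Ravel)
Hale: 14.8  (via Wendle)
Shortest route: Pirton → Ravel → Wendle → Hale = 14.8 mi.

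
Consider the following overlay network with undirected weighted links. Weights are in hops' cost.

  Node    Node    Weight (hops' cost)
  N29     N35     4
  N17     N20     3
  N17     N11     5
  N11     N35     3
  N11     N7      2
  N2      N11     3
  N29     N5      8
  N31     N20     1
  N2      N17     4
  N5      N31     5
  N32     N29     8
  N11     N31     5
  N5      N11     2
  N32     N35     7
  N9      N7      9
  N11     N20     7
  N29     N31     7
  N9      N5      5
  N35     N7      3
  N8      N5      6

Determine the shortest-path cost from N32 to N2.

Settle nodes by increasing distance from N32:
N32: 0
N35: 7  (via N32)
N29: 8  (via N32)
N7: 10  (via N35)
N11: 10  (via N35)
N5: 12  (via N11)
N2: 13  (via N11)
Shortest route: N32–N35–N11–N2 = 13 hops' cost.

13 hops' cost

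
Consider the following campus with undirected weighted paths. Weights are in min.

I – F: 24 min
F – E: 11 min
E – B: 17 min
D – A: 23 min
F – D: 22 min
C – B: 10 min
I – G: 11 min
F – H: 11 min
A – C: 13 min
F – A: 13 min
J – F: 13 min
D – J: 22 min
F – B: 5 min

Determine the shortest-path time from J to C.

Enumerating some paths:
J–F–A–C: 13+13+13 = 39
J–F–B–C: 13+5+10 = 28
The minimum is 28 min via J–F–B–C.

28 min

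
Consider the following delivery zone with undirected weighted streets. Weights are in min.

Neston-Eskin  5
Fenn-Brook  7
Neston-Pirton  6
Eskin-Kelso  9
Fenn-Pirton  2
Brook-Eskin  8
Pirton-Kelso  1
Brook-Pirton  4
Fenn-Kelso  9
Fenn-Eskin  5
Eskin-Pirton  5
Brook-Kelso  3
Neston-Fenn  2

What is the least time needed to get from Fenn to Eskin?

5 min

Compare a few routes:
Fenn - Pirton - Eskin: 2+5 = 7
Fenn - Neston - Eskin: 2+5 = 7
Fenn - Eskin: 5 = 5
Cheapest is Fenn - Eskin at 5 min.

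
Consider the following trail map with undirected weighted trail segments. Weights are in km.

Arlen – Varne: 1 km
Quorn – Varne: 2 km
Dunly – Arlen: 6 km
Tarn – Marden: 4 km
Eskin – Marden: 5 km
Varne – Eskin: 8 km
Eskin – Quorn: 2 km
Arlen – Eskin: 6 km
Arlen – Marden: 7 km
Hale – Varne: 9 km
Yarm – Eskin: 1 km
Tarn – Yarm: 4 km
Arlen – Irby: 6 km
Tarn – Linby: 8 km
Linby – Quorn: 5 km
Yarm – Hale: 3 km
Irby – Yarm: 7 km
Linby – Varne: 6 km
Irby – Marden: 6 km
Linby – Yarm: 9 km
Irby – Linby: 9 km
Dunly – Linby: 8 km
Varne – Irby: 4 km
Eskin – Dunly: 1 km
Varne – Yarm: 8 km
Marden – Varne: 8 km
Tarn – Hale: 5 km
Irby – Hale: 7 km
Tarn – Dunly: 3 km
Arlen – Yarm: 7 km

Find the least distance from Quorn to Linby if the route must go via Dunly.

11 km

Best Quorn to Dunly: Quorn → Eskin → Dunly costing 3
Shortest Dunly→Linby: Dunly → Linby = 8
Total via Dunly: 3 + 8 = 11 km.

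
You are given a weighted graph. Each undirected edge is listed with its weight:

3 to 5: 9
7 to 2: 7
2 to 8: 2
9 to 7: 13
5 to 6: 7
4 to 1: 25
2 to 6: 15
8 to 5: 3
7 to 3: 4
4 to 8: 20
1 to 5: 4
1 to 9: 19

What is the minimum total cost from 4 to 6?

Compare a few routes:
4–1–5–6: 25+4+7 = 36
4–8–5–6: 20+3+7 = 30
The minimum is 30 via 4–8–5–6.

30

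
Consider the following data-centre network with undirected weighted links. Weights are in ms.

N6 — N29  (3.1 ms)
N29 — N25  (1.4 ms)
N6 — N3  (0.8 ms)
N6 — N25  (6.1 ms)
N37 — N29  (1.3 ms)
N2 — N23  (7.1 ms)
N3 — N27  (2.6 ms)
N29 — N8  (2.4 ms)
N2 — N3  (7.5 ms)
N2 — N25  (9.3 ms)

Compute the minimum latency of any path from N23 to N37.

Shortest distances from N23:
N23: 0
N2: 7.1  (via N23)
N3: 14.6  (via N2)
N6: 15.4  (via N3)
N25: 16.4  (via N2)
N27: 17.2  (via N3)
N29: 17.8  (via N25)
N37: 19.1  (via N29)
Shortest route: N23–N2–N25–N29–N37 = 19.1 ms.

19.1 ms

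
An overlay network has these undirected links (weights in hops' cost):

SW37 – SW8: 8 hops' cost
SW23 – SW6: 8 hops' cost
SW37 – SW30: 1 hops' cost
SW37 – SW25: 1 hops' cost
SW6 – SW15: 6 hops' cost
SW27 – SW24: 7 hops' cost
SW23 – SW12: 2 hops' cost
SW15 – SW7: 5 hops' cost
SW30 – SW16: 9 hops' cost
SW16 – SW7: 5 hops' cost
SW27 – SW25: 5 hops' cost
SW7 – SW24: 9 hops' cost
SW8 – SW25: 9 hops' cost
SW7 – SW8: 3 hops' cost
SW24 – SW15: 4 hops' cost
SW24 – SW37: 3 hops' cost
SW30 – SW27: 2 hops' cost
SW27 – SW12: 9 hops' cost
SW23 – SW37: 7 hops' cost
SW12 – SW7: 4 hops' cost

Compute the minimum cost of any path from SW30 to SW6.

14 hops' cost

Shortest distances from SW30:
SW30: 0
SW37: 1  (via SW30)
SW27: 2  (via SW30)
SW25: 2  (via SW37)
SW24: 4  (via SW37)
SW23: 8  (via SW37)
SW15: 8  (via SW24)
SW8: 9  (via SW37)
SW16: 9  (via SW30)
SW12: 10  (via SW23)
SW7: 12  (via SW8)
SW6: 14  (via SW15)
Shortest route: SW30 → SW37 → SW24 → SW15 → SW6 = 14 hops' cost.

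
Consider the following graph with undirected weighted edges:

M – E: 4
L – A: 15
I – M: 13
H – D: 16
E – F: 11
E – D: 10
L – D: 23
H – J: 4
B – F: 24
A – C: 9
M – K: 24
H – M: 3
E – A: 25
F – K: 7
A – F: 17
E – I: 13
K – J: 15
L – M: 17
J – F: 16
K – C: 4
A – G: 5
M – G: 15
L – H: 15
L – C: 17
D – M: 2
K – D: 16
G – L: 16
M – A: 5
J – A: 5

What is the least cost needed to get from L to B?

52

Candidate routes:
L - A - F - B: 15+17+24 = 56
L - C - K - F - B: 17+4+7+24 = 52
L - M - E - F - B: 17+4+11+24 = 56
L - H - M - E - F - B: 15+3+4+11+24 = 57
The minimum is 52 via L - C - K - F - B.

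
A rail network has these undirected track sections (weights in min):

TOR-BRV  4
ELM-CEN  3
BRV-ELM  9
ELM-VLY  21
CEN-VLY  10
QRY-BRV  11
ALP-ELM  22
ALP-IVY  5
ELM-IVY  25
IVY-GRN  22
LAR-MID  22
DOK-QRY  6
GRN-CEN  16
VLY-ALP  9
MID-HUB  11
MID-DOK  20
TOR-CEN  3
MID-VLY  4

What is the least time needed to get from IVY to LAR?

40 min

Shortest distances from IVY:
IVY: 0
ALP: 5  (via IVY)
VLY: 14  (via ALP)
MID: 18  (via VLY)
GRN: 22  (via IVY)
CEN: 24  (via VLY)
ELM: 25  (via IVY)
TOR: 27  (via CEN)
HUB: 29  (via MID)
BRV: 31  (via TOR)
DOK: 38  (via MID)
LAR: 40  (via MID)
Shortest route: IVY → ALP → VLY → MID → LAR = 40 min.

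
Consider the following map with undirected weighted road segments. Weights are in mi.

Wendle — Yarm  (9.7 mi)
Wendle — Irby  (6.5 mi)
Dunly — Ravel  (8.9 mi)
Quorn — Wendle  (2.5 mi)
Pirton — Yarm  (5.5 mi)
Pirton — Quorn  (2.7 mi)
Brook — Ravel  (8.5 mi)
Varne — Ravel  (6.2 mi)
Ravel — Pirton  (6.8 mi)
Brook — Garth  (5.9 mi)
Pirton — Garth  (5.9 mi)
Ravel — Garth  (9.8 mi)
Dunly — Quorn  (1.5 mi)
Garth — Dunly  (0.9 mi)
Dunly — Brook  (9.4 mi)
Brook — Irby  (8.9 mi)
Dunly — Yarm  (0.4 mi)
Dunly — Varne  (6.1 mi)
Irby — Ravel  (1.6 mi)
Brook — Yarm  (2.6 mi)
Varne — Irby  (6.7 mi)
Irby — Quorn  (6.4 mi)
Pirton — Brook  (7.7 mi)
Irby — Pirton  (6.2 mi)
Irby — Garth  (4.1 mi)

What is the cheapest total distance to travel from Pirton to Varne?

Running Dijkstra from Pirton:
Pirton: 0
Quorn: 2.7  (via Pirton)
Dunly: 4.2  (via Quorn)
Yarm: 4.6  (via Dunly)
Garth: 5.1  (via Dunly)
Wendle: 5.2  (via Quorn)
Irby: 6.2  (via Pirton)
Ravel: 6.8  (via Pirton)
Brook: 7.2  (via Yarm)
Varne: 10.3  (via Dunly)
Shortest route: Pirton–Quorn–Dunly–Varne = 10.3 mi.

10.3 mi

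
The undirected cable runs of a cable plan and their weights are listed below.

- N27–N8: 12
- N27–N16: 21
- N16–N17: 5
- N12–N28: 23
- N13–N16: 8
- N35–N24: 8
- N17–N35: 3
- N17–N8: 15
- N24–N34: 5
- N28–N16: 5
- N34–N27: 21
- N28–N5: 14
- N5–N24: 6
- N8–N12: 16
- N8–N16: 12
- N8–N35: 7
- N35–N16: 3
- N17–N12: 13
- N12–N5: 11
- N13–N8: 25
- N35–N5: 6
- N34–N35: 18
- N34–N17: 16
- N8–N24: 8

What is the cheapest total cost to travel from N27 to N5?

Compare a few routes:
N27–N34–N24–N5: 21+5+6 = 32
N27–N8–N35–N5: 12+7+6 = 25
N27–N16–N35–N5: 21+3+6 = 30
N27–N8–N24–N5: 12+8+6 = 26
The minimum is 25 via N27–N8–N35–N5.

25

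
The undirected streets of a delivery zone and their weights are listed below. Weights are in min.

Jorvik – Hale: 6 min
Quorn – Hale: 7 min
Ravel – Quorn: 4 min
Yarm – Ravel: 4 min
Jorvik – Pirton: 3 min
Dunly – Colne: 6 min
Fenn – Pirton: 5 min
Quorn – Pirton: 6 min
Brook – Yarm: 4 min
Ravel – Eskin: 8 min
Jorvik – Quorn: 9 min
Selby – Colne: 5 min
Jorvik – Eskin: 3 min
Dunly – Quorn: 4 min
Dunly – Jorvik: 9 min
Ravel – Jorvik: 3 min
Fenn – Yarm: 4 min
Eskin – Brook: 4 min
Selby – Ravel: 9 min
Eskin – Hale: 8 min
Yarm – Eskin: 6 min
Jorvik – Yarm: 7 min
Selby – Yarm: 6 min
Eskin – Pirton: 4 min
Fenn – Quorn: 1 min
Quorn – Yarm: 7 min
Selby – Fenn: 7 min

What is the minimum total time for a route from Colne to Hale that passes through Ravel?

23 min

Shortest Colne→Ravel: Colne–Selby–Ravel = 14
Shortest Ravel→Hale: Ravel–Jorvik–Hale = 9
Total via Ravel: 14 + 9 = 23 min.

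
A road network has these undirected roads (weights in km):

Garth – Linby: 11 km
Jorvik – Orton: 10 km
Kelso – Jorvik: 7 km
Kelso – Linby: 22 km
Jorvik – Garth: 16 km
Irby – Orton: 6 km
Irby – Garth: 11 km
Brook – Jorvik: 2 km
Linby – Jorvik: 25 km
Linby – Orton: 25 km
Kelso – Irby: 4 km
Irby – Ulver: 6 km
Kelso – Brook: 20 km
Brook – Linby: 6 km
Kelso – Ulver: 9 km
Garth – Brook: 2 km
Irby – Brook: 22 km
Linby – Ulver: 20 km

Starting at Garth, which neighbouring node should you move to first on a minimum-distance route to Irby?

Compare a few routes:
Garth - Irby: 11 = 11
Garth - Brook - Jorvik - Kelso - Irby: 2+2+7+4 = 15
The minimum is 11 km via Garth - Irby.
So from Garth the first move is to Irby.

Irby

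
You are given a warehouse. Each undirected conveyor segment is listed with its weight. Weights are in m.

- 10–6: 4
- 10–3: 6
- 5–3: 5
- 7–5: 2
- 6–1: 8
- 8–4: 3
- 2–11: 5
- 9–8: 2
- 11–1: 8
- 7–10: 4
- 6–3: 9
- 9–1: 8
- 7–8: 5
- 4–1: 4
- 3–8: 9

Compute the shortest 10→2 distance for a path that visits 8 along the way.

Shortest 10→8: 10 → 7 → 8 = 9
Shortest 8→2: 8 → 4 → 1 → 11 → 2 = 20
Total via 8: 9 + 20 = 29 m.

29 m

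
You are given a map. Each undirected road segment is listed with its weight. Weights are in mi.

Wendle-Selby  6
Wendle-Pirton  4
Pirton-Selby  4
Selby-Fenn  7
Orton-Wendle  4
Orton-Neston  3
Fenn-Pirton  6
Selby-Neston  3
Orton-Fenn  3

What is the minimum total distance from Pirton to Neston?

7 mi

Compare a few routes:
Pirton → Fenn → Orton → Neston: 6+3+3 = 12
Pirton → Selby → Neston: 4+3 = 7
Pirton → Wendle → Orton → Neston: 4+4+3 = 11
Cheapest is Pirton → Selby → Neston at 7 mi.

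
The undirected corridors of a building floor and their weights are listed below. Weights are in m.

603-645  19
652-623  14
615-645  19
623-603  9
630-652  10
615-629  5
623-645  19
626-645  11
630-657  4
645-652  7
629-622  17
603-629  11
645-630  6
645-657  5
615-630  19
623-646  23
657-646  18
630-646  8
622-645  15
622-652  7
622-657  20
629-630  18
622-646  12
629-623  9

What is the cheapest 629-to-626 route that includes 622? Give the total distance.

Best 629 to 622: 629 → 622 costing 17
Best 622 to 626: 622 → 652 → 645 → 626 costing 25
Total via 622: 17 + 25 = 42 m.

42 m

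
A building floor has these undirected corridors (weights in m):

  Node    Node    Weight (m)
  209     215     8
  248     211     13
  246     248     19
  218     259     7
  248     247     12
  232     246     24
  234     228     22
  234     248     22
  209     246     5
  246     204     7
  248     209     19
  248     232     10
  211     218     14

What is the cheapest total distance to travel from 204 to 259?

Compare a few routes:
204 → 246 → 209 → 248 → 211 → 218 → 259: 7+5+19+13+14+7 = 65
204 → 246 → 232 → 248 → 211 → 218 → 259: 7+24+10+13+14+7 = 75
204 → 246 → 248 → 211 → 218 → 259: 7+19+13+14+7 = 60
The minimum is 60 m via 204 → 246 → 248 → 211 → 218 → 259.

60 m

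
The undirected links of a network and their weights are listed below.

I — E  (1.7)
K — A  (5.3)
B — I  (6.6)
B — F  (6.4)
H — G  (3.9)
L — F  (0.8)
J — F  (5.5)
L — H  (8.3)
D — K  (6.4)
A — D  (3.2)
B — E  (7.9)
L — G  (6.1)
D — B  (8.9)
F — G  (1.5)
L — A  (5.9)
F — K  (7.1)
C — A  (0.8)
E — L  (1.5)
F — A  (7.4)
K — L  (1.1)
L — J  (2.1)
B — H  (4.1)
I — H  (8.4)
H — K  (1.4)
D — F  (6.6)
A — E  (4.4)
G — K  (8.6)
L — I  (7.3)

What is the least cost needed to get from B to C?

Running Dijkstra from B:
B: 0
H: 4.1  (via B)
K: 5.5  (via H)
F: 6.4  (via B)
I: 6.6  (via B)
L: 6.6  (via K)
E: 7.9  (via B)
G: 7.9  (via F)
J: 8.7  (via L)
D: 8.9  (via B)
A: 10.8  (via K)
C: 11.6  (via A)
Shortest route: B–H–K–A–C = 11.6.

11.6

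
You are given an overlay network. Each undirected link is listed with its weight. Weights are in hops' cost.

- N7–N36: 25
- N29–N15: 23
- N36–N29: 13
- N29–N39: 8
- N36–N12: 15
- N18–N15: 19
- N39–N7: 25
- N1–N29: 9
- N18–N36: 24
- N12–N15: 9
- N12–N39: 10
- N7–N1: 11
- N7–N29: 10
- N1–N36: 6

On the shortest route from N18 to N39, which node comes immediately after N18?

N15

Candidate routes:
N18 → N15 → N12 → N39: 19+9+10 = 38
N18 → N36 → N1 → N29 → N39: 24+6+9+8 = 47
N18 → N36 → N29 → N39: 24+13+8 = 45
The minimum is 38 hops' cost via N18 → N15 → N12 → N39.
So from N18 the first move is to N15.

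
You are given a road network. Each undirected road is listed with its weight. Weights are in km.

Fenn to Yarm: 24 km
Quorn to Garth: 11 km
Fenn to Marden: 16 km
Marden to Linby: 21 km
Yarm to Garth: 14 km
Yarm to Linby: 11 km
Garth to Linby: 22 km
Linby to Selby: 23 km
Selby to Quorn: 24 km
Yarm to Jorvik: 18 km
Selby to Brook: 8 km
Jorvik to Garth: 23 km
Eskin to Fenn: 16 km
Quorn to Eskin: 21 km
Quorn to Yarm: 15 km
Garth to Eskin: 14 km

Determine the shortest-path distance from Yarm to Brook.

42 km

Compare a few routes:
Yarm–Quorn–Selby–Brook: 15+24+8 = 47
Yarm–Linby–Selby–Brook: 11+23+8 = 42
The minimum is 42 km via Yarm–Linby–Selby–Brook.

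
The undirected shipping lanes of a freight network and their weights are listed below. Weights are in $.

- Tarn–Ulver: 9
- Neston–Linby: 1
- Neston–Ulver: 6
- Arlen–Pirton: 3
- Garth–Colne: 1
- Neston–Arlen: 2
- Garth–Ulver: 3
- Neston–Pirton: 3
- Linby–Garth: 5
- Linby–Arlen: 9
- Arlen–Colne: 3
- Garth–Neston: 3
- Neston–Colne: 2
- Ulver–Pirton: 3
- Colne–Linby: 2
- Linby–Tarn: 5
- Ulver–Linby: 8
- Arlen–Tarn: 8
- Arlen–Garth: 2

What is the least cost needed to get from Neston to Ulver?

$6

Running Dijkstra from Neston:
Neston: 0
Linby: 1  (via Neston)
Colne: 2  (via Neston)
Arlen: 2  (via Neston)
Pirton: 3  (via Neston)
Garth: 3  (via Neston)
Tarn: 6  (via Linby)
Ulver: 6  (via Neston)
Shortest route: Neston → Ulver = $6.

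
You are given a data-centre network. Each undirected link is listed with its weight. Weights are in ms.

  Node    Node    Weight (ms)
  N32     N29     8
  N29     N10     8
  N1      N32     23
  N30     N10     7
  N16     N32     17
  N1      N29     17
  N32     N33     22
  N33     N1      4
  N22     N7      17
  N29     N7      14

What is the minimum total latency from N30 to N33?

Candidate routes:
N30 - N10 - N29 - N1 - N32 - N33: 7+8+17+23+22 = 77
N30 - N10 - N29 - N32 - N1 - N33: 7+8+8+23+4 = 50
N30 - N10 - N29 - N32 - N33: 7+8+8+22 = 45
N30 - N10 - N29 - N1 - N33: 7+8+17+4 = 36
The minimum is 36 ms via N30 - N10 - N29 - N1 - N33.

36 ms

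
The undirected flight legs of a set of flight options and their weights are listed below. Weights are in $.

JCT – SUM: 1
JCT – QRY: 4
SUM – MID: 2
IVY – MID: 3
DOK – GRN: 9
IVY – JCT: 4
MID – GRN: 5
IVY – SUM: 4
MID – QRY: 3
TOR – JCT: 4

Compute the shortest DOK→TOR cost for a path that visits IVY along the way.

Shortest DOK→IVY: DOK–GRN–MID–IVY = 17
Best IVY to TOR: IVY–JCT–TOR costing 8
Total via IVY: 17 + 8 = $25.

$25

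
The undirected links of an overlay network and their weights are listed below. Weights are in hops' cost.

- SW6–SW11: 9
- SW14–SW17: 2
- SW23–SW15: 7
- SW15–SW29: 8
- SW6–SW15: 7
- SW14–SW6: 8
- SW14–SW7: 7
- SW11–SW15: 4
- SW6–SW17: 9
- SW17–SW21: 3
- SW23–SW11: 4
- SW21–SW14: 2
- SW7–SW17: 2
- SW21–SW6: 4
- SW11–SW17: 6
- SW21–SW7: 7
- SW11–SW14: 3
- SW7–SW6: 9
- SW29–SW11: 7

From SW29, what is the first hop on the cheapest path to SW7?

SW11

Candidate routes:
SW29 → SW11 → SW17 → SW7: 7+6+2 = 15
SW29 → SW11 → SW14 → SW7: 7+3+7 = 17
SW29 → SW11 → SW14 → SW17 → SW7: 7+3+2+2 = 14
SW29 → SW11 → SW14 → SW21 → SW17 → SW7: 7+3+2+3+2 = 17
The minimum is 14 hops' cost via SW29 → SW11 → SW14 → SW17 → SW7.
So from SW29 the first move is to SW11.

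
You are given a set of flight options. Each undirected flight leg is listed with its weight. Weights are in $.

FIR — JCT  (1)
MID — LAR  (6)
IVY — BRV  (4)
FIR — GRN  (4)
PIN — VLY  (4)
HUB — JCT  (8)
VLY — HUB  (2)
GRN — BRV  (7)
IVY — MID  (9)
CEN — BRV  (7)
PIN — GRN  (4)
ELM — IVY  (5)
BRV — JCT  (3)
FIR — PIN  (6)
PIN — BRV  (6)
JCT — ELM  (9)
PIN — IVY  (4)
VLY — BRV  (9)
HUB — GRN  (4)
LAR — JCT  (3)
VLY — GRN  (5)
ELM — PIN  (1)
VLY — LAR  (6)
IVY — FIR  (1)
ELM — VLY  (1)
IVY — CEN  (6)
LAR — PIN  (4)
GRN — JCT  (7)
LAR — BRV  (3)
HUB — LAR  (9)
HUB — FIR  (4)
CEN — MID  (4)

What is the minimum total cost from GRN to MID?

$14

Compare a few routes:
GRN–BRV–LAR–MID: 7+3+6 = 16
GRN–FIR–IVY–MID: 4+1+9 = 14
GRN–FIR–IVY–CEN–MID: 4+1+6+4 = 15
Cheapest is GRN–FIR–IVY–MID at $14.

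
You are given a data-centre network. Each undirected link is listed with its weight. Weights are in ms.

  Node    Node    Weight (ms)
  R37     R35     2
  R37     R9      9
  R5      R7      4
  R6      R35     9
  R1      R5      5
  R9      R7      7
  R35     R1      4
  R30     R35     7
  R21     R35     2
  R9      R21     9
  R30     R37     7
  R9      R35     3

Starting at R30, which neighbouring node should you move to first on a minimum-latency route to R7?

R35

Candidate routes:
R30–R35–R1–R5–R7: 7+4+5+4 = 20
R30–R37–R35–R9–R7: 7+2+3+7 = 19
R30–R37–R35–R1–R5–R7: 7+2+4+5+4 = 22
R30–R35–R9–R7: 7+3+7 = 17
Cheapest is R30–R35–R9–R7 at 17 ms.
So from R30 the first move is to R35.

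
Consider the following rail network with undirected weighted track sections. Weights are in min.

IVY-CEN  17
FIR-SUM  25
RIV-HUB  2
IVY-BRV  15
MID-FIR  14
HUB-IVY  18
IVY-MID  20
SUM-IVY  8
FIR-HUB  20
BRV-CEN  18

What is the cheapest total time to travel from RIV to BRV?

35 min

Settle nodes by increasing distance from RIV:
RIV: 0
HUB: 2  (via RIV)
IVY: 20  (via HUB)
FIR: 22  (via HUB)
SUM: 28  (via IVY)
BRV: 35  (via IVY)
Shortest route: RIV–HUB–IVY–BRV = 35 min.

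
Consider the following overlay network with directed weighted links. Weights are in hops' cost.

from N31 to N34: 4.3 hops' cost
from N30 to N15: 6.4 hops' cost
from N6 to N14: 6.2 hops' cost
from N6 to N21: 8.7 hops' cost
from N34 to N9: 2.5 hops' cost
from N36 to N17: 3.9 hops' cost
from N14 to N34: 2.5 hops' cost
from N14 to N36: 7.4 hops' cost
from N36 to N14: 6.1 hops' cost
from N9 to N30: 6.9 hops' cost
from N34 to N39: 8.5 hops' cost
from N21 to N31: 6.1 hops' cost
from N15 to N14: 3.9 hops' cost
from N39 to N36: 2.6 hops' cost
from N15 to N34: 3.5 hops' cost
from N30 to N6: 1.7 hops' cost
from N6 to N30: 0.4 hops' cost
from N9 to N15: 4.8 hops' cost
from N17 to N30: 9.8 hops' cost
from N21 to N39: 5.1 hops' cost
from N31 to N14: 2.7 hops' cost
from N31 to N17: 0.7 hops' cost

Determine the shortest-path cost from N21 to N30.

Shortest distances from N21:
N21: 0
N39: 5.1  (via N21)
N31: 6.1  (via N21)
N17: 6.8  (via N31)
N36: 7.7  (via N39)
N14: 8.8  (via N31)
N34: 10.4  (via N31)
N9: 12.9  (via N34)
N30: 16.6  (via N17)
Shortest route: N21 → N31 → N17 → N30 = 16.6 hops' cost.

16.6 hops' cost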